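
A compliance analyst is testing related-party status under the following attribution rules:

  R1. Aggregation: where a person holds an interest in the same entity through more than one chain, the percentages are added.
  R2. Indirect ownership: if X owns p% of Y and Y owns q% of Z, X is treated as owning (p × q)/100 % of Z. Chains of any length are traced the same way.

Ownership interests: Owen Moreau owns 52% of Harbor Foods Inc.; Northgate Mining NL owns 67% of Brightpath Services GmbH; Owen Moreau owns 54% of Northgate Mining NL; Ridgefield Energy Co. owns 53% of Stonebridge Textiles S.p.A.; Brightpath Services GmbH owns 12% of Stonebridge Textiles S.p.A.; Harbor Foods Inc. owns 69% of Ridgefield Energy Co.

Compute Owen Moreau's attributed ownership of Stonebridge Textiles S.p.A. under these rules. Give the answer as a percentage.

23.358%

Chain via Northgate Mining NL → Brightpath Services GmbH (R2): 54% × 67% × 12% = 4.3416% of Stonebridge Textiles S.p.A.
Chain via Harbor Foods Inc. → Ridgefield Energy Co. (R2): 52% × 69% × 53% = 19.0164% of Stonebridge Textiles S.p.A.
Aggregating (R1): 4.3416% + 19.0164% = 23.358%.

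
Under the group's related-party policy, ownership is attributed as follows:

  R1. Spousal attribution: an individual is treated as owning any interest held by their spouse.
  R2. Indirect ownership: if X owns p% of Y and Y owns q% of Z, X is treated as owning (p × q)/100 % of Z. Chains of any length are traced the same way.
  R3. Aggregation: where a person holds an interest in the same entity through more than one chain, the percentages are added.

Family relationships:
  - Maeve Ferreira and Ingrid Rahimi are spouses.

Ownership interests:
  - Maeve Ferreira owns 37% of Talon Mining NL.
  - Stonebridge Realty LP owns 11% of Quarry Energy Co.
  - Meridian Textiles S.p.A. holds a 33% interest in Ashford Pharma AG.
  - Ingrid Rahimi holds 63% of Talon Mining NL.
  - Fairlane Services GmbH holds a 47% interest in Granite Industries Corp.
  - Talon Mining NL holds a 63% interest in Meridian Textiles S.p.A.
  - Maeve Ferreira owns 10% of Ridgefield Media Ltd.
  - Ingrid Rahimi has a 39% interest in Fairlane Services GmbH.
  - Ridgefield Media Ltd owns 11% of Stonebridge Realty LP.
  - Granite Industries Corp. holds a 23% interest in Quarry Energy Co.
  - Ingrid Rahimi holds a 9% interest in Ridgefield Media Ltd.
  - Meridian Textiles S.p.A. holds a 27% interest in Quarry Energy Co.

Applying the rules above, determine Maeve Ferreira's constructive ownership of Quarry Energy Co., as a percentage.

21.4558%

By spousal attribution (R1), Maeve Ferreira is treated as also owning Ingrid Rahimi's interest in Talon Mining NL, giving 37% + 63% = 100%.
By spousal attribution (R1), Maeve Ferreira is treated as also owning Ingrid Rahimi's interest in Ridgefield Media Ltd, giving 10% + 9% = 19%.
By spousal attribution (R1), Maeve Ferreira is treated as owning Ingrid Rahimi's 39% interest in Fairlane Services GmbH.
Chain via Talon Mining NL → Meridian Textiles S.p.A. (R2): 100% × 63% × 27% = 17.01% of Quarry Energy Co.
Chain via Ridgefield Media Ltd → Stonebridge Realty LP (R2): 19% × 11% × 11% = 0.2299% of Quarry Energy Co.
Chain via Fairlane Services GmbH → Granite Industries Corp. (R2): 39% × 47% × 23% = 4.2159% of Quarry Energy Co.
Aggregating (R3): 17.01% + 0.2299% + 4.2159% = 21.4558%.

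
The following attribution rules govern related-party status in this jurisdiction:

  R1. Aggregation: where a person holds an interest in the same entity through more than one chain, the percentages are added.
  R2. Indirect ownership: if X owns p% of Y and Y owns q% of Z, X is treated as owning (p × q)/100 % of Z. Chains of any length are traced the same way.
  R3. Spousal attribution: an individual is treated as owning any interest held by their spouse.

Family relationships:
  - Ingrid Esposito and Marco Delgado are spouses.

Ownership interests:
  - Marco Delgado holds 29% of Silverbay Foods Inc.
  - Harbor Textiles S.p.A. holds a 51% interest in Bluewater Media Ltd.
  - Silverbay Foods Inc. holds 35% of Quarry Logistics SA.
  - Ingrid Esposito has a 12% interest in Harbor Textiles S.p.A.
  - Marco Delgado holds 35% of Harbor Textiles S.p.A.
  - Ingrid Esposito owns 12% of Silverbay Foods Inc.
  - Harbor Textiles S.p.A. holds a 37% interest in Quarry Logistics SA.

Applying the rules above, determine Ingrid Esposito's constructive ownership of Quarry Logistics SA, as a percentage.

31.74%

By spousal attribution (R3), Ingrid Esposito is treated as also owning Marco Delgado's interest in Harbor Textiles S.p.A, giving 12% + 35% = 47%.
By spousal attribution (R3), Ingrid Esposito is treated as also owning Marco Delgado's interest in Silverbay Foods Inc, giving 12% + 29% = 41%.
Chain via Harbor Textiles S.p.A. (R2): 47% × 37% = 17.39% of Quarry Logistics SA.
Chain via Silverbay Foods Inc. (R2): 41% × 35% = 14.35% of Quarry Logistics SA.
Aggregating (R1): 17.39% + 14.35% = 31.74%.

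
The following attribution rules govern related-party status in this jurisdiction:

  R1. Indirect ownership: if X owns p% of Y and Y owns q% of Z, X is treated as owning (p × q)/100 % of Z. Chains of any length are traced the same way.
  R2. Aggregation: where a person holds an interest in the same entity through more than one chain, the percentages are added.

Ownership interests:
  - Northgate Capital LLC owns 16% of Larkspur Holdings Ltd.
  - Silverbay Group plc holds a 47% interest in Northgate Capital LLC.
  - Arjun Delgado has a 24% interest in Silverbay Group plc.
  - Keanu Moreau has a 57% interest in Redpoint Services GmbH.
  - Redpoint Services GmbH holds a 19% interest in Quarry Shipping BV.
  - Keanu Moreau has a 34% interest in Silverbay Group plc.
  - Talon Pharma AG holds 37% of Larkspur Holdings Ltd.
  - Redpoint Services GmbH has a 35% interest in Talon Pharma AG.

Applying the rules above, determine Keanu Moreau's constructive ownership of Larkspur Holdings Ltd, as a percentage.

9.9383%

Chain via Redpoint Services GmbH → Talon Pharma AG (R1): 57% × 35% × 37% = 7.3815% of Larkspur Holdings Ltd.
Chain via Silverbay Group plc → Northgate Capital LLC (R1): 34% × 47% × 16% = 2.5568% of Larkspur Holdings Ltd.
Aggregating (R2): 7.3815% + 2.5568% = 9.9383%.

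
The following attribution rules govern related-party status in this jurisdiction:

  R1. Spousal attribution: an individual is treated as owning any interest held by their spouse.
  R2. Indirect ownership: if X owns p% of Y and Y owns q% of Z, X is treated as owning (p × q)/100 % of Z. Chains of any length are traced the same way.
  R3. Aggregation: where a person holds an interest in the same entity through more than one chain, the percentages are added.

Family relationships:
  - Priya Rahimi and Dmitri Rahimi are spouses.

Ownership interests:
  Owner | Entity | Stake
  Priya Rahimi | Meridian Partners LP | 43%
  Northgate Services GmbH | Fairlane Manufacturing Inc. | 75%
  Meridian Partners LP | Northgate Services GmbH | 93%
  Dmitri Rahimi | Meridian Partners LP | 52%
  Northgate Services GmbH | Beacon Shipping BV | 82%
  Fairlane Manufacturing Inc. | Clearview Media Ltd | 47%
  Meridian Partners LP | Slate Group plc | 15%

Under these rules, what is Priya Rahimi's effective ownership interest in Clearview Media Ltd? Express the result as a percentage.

By spousal attribution (R1), Priya Rahimi is treated as also owning Dmitri Rahimi's interest in Meridian Partners LP, giving 43% + 52% = 95%.
Chain via Meridian Partners LP → Northgate Services GmbH → Fairlane Manufacturing Inc. (R2): 95% × 93% × 75% × 47% = 31.143375% of Clearview Media Ltd.

31.143375%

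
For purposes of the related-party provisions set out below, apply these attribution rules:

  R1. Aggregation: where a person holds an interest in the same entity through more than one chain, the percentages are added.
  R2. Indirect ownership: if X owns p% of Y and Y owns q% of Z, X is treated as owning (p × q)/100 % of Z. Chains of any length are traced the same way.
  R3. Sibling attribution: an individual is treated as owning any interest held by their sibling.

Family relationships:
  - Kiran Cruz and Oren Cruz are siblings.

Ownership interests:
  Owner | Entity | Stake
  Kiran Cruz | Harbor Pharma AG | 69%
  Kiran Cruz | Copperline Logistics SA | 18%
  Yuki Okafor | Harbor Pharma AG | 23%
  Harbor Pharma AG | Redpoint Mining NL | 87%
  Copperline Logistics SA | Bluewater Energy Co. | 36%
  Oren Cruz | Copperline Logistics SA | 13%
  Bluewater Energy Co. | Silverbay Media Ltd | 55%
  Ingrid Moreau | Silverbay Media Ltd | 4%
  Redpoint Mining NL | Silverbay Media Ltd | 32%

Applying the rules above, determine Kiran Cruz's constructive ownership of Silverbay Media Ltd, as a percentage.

25.3476%

By sibling attribution (R3), Kiran Cruz is treated as also owning Oren Cruz's interest in Copperline Logistics SA, giving 18% + 13% = 31%.
Chain via Harbor Pharma AG → Redpoint Mining NL (R2): 69% × 87% × 32% = 19.2096% of Silverbay Media Ltd.
Chain via Copperline Logistics SA → Bluewater Energy Co. (R2): 31% × 36% × 55% = 6.138% of Silverbay Media Ltd.
Aggregating (R1): 19.2096% + 6.138% = 25.3476%.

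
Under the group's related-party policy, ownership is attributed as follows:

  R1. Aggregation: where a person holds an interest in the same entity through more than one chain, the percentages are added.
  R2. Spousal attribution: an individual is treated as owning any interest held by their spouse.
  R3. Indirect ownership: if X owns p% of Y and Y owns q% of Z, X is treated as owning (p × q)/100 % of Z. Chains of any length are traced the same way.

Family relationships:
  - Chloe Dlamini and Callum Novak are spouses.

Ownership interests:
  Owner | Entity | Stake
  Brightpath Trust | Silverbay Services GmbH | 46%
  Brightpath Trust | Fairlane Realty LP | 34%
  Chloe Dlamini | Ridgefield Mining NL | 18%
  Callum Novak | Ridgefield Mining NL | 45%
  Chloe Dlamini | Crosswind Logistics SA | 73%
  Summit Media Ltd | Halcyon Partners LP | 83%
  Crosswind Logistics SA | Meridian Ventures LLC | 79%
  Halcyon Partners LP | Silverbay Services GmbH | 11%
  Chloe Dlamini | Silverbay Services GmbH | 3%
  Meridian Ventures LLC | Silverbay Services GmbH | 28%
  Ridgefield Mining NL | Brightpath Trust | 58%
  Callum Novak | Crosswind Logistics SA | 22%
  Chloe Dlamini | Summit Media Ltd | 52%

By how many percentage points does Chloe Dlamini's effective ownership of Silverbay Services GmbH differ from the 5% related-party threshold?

40.57

By spousal attribution (R2), Chloe Dlamini is treated as also owning Callum Novak's interest in Crosswind Logistics SA, giving 73% + 22% = 95%.
By spousal attribution (R2), Chloe Dlamini is treated as also owning Callum Novak's interest in Ridgefield Mining NL, giving 18% + 45% = 63%.
Chain via Crosswind Logistics SA → Meridian Ventures LLC (R3): 95% × 79% × 28% = 21.014% of Silverbay Services GmbH.
Chain via Summit Media Ltd → Halcyon Partners LP (R3): 52% × 83% × 11% = 4.7476% of Silverbay Services GmbH.
Chain via Ridgefield Mining NL → Brightpath Trust (R3): 63% × 58% × 46% = 16.8084% of Silverbay Services GmbH.
Direct interest in Silverbay Services GmbH: 3%.
Aggregating (R1): 21.014% + 4.7476% + 16.8084% + 3% = 45.57%.
45.57% exceeds the 5% threshold by 40.57 percentage points.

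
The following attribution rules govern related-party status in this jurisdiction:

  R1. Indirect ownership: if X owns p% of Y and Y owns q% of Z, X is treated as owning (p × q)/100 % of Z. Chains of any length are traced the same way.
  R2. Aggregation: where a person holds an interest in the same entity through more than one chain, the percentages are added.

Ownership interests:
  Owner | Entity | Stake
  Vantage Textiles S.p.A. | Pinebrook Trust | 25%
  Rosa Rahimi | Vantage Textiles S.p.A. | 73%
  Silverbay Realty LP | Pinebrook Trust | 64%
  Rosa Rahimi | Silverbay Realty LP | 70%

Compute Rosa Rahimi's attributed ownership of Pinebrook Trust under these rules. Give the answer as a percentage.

63.05%

Chain via Silverbay Realty LP (R1): 70% × 64% = 44.8% of Pinebrook Trust.
Chain via Vantage Textiles S.p.A. (R1): 73% × 25% = 18.25% of Pinebrook Trust.
Aggregating (R2): 44.8% + 18.25% = 63.05%.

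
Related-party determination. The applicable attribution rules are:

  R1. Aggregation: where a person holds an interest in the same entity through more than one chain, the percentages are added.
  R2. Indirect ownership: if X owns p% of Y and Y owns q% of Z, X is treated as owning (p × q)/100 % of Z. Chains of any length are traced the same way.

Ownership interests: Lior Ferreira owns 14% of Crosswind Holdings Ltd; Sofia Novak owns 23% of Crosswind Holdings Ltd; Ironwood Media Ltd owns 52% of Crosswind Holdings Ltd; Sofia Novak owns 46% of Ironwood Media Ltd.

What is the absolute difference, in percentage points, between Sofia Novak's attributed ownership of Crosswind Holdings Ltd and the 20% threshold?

Chain via Ironwood Media Ltd (R2): 46% × 52% = 23.92% of Crosswind Holdings Ltd.
Direct interest in Crosswind Holdings Ltd: 23%.
Aggregating (R1): 23.92% + 23% = 46.92%.
46.92% exceeds the 20% threshold by 26.92 percentage points.

26.92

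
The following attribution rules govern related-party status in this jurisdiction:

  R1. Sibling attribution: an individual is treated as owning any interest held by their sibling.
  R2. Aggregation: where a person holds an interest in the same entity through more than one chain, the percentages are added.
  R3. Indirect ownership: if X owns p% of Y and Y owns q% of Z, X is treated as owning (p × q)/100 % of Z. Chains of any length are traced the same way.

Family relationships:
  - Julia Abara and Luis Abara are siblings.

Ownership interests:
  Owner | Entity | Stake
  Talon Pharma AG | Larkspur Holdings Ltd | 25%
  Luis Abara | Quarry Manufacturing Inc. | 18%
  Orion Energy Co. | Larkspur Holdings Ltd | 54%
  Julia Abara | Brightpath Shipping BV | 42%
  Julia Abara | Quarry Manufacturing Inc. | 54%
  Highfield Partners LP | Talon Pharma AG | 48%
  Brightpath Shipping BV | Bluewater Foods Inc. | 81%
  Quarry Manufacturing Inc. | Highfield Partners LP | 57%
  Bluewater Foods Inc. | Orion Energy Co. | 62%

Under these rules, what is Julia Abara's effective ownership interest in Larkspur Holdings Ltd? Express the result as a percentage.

By sibling attribution (R1), Julia Abara is treated as also owning Luis Abara's interest in Quarry Manufacturing Inc, giving 54% + 18% = 72%.
Chain via Brightpath Shipping BV → Bluewater Foods Inc. → Orion Energy Co. (R3): 42% × 81% × 62% × 54% = 11.389896% of Larkspur Holdings Ltd.
Chain via Quarry Manufacturing Inc. → Highfield Partners LP → Talon Pharma AG (R3): 72% × 57% × 48% × 25% = 4.9248% of Larkspur Holdings Ltd.
Aggregating (R2): 11.389896% + 4.9248% = 16.314696%.

16.314696%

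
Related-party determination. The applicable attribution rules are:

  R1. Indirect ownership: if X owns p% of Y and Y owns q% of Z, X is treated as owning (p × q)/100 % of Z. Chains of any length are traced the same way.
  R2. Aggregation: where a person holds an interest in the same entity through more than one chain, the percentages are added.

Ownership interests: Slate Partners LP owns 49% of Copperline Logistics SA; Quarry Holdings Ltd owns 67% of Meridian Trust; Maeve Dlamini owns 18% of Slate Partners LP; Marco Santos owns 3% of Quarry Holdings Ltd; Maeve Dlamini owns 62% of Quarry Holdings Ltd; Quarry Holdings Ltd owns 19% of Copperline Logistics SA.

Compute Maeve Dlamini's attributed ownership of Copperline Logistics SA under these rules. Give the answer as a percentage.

20.6%

Chain via Slate Partners LP (R1): 18% × 49% = 8.82% of Copperline Logistics SA.
Chain via Quarry Holdings Ltd (R1): 62% × 19% = 11.78% of Copperline Logistics SA.
Aggregating (R2): 8.82% + 11.78% = 20.6%.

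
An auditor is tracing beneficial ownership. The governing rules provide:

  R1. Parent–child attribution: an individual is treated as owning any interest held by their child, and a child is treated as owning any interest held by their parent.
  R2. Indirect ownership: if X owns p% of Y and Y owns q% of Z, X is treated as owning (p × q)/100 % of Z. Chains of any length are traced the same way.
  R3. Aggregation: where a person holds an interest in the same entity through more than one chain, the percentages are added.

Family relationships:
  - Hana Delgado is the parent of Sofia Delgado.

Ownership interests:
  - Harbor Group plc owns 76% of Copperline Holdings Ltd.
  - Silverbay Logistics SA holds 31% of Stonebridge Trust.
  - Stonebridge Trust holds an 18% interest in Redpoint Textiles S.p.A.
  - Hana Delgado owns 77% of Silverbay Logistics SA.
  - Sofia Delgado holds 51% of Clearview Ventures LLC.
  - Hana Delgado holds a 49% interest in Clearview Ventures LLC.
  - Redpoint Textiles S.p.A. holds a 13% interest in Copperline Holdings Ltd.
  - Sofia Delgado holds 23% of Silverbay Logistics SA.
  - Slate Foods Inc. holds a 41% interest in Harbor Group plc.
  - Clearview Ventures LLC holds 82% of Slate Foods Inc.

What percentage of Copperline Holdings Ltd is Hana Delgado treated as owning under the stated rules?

26.2766%

By parent–child attribution (R1), Hana Delgado is treated as also owning Sofia Delgado's interest in Clearview Ventures LLC, giving 49% + 51% = 100%.
By parent–child attribution (R1), Hana Delgado is treated as also owning Sofia Delgado's interest in Silverbay Logistics SA, giving 77% + 23% = 100%.
Chain via Clearview Ventures LLC → Slate Foods Inc. → Harbor Group plc (R2): 100% × 82% × 41% × 76% = 25.5512% of Copperline Holdings Ltd.
Chain via Silverbay Logistics SA → Stonebridge Trust → Redpoint Textiles S.p.A. (R2): 100% × 31% × 18% × 13% = 0.7254% of Copperline Holdings Ltd.
Aggregating (R3): 25.5512% + 0.7254% = 26.2766%.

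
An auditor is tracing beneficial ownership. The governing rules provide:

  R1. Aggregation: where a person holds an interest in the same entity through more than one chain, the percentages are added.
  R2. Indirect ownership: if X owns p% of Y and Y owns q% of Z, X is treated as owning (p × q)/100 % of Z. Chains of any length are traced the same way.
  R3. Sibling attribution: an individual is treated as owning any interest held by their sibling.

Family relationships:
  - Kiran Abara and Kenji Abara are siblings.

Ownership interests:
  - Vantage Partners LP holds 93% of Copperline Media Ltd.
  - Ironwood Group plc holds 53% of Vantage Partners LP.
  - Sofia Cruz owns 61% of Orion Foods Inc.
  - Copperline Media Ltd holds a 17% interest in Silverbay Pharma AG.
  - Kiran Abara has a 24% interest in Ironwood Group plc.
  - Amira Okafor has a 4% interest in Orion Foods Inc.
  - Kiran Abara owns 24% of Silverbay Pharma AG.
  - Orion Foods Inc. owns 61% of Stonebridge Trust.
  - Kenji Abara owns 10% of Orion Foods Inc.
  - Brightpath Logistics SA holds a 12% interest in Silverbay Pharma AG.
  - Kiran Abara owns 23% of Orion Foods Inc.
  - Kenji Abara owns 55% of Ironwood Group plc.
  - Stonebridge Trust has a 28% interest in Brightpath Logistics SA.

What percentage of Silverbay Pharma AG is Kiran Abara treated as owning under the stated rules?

31.296015%

By sibling attribution (R3), Kiran Abara is treated as also owning Kenji Abara's interest in Orion Foods Inc, giving 23% + 10% = 33%.
By sibling attribution (R3), Kiran Abara is treated as also owning Kenji Abara's interest in Ironwood Group plc, giving 24% + 55% = 79%.
Chain via Orion Foods Inc. → Stonebridge Trust → Brightpath Logistics SA (R2): 33% × 61% × 28% × 12% = 0.676368% of Silverbay Pharma AG.
Chain via Ironwood Group plc → Vantage Partners LP → Copperline Media Ltd (R2): 79% × 53% × 93% × 17% = 6.619647% of Silverbay Pharma AG.
Direct interest in Silverbay Pharma AG: 24%.
Aggregating (R1): 0.676368% + 6.619647% + 24% = 31.296015%.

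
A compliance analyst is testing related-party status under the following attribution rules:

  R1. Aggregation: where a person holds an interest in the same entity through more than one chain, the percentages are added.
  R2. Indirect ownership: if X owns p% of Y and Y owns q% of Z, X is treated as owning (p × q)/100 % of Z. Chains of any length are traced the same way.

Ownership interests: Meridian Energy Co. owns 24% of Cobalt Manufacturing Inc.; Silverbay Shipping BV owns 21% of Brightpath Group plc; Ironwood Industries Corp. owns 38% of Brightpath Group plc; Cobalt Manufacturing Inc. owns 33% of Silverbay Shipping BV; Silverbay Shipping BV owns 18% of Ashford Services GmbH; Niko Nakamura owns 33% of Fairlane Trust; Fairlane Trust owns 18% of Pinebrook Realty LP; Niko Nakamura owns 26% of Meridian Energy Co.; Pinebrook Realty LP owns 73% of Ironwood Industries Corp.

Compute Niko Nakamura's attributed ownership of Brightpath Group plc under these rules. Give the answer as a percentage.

2.080188%

Chain via Meridian Energy Co. → Cobalt Manufacturing Inc. → Silverbay Shipping BV (R2): 26% × 24% × 33% × 21% = 0.432432% of Brightpath Group plc.
Chain via Fairlane Trust → Pinebrook Realty LP → Ironwood Industries Corp. (R2): 33% × 18% × 73% × 38% = 1.647756% of Brightpath Group plc.
Aggregating (R1): 0.432432% + 1.647756% = 2.080188%.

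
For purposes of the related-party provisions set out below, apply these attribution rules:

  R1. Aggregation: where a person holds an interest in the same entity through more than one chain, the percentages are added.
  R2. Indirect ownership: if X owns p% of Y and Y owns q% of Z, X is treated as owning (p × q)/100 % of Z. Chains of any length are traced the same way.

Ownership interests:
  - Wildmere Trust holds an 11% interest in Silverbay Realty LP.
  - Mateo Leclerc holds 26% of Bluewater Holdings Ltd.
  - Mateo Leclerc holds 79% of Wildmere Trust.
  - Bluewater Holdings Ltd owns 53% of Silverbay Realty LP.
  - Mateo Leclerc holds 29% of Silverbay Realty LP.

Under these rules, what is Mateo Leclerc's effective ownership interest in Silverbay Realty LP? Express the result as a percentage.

Chain via Bluewater Holdings Ltd (R2): 26% × 53% = 13.78% of Silverbay Realty LP.
Chain via Wildmere Trust (R2): 79% × 11% = 8.69% of Silverbay Realty LP.
Direct interest in Silverbay Realty LP: 29%.
Aggregating (R1): 13.78% + 8.69% + 29% = 51.47%.

51.47%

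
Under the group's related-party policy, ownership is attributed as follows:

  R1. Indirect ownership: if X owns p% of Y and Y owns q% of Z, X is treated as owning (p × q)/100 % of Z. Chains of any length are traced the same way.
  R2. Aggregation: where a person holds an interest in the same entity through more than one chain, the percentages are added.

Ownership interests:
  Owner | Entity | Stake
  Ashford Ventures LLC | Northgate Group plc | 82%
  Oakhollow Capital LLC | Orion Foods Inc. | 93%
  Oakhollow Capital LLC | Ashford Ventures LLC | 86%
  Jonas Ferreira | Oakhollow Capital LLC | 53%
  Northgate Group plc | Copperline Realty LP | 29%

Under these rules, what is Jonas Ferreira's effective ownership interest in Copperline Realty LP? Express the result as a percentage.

Chain via Oakhollow Capital LLC → Ashford Ventures LLC → Northgate Group plc (R1): 53% × 86% × 82% × 29% = 10.838924% of Copperline Realty LP.

10.838924%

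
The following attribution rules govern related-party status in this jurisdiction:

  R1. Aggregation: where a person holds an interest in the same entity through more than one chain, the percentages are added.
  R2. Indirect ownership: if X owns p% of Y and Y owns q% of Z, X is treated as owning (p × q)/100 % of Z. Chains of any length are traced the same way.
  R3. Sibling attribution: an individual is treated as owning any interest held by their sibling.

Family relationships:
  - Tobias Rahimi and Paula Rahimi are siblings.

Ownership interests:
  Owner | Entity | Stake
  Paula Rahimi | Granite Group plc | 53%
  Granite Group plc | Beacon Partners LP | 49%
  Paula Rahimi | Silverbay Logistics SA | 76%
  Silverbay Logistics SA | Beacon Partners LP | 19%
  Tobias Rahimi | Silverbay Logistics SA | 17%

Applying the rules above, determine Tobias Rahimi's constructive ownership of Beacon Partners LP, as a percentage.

By sibling attribution (R3), Tobias Rahimi is treated as also owning Paula Rahimi's interest in Silverbay Logistics SA, giving 17% + 76% = 93%.
By sibling attribution (R3), Tobias Rahimi is treated as owning Paula Rahimi's 53% interest in Granite Group plc.
Chain via Silverbay Logistics SA (R2): 93% × 19% = 17.67% of Beacon Partners LP.
Chain via Granite Group plc (R2): 53% × 49% = 25.97% of Beacon Partners LP.
Aggregating (R1): 17.67% + 25.97% = 43.64%.

43.64%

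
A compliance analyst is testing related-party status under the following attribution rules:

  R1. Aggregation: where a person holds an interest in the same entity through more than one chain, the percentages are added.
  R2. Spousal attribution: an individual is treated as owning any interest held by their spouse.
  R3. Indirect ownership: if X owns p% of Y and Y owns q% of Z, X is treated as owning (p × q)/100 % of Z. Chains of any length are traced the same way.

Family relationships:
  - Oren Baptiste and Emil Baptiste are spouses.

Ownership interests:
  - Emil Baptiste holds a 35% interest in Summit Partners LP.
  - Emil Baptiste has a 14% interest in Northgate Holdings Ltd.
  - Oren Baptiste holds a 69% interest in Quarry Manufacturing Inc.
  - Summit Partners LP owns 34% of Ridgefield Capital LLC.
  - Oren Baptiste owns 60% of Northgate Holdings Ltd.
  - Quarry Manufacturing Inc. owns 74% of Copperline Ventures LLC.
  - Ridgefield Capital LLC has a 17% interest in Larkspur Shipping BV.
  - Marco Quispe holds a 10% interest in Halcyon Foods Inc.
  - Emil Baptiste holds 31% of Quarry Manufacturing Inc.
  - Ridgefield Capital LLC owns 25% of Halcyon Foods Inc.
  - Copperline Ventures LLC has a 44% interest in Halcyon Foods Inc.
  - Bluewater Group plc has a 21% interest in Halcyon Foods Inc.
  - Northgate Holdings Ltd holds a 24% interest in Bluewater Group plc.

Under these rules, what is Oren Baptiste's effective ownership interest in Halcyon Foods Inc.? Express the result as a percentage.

39.2646%

By spousal attribution (R2), Oren Baptiste is treated as also owning Emil Baptiste's interest in Northgate Holdings Ltd, giving 60% + 14% = 74%.
By spousal attribution (R2), Oren Baptiste is treated as also owning Emil Baptiste's interest in Quarry Manufacturing Inc, giving 69% + 31% = 100%.
By spousal attribution (R2), Oren Baptiste is treated as owning Emil Baptiste's 35% interest in Summit Partners LP.
Chain via Northgate Holdings Ltd → Bluewater Group plc (R3): 74% × 24% × 21% = 3.7296% of Halcyon Foods Inc.
Chain via Quarry Manufacturing Inc. → Copperline Ventures LLC (R3): 100% × 74% × 44% = 32.56% of Halcyon Foods Inc.
Chain via Summit Partners LP → Ridgefield Capital LLC (R3): 35% × 34% × 25% = 2.975% of Halcyon Foods Inc.
Aggregating (R1): 3.7296% + 32.56% + 2.975% = 39.2646%.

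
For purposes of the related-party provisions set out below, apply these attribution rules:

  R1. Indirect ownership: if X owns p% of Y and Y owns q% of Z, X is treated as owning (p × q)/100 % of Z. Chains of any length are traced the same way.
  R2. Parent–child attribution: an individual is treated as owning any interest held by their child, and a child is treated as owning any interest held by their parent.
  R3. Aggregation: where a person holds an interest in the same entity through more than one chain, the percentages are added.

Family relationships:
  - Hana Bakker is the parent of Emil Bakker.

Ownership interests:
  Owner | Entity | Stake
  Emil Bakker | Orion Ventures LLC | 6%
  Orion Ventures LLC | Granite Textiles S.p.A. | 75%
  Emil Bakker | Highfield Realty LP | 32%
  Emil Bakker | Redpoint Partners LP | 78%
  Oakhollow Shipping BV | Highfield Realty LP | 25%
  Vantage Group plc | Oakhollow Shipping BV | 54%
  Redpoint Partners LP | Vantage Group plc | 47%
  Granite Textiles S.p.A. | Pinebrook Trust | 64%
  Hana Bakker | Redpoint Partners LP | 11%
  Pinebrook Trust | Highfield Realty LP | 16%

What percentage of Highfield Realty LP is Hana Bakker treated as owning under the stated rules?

38.10785%

By parent–child attribution (R2), Hana Bakker is treated as also owning Emil Bakker's interest in Redpoint Partners LP, giving 11% + 78% = 89%.
By parent–child attribution (R2), Hana Bakker is treated as owning Emil Bakker's 6% interest in Orion Ventures LLC.
By parent–child attribution (R2), Hana Bakker is treated as owning Emil Bakker's 32% interest in Highfield Realty LP.
Chain via Redpoint Partners LP → Vantage Group plc → Oakhollow Shipping BV (R1): 89% × 47% × 54% × 25% = 5.64705% of Highfield Realty LP.
Chain via Orion Ventures LLC → Granite Textiles S.p.A. → Pinebrook Trust (R1): 6% × 75% × 64% × 16% = 0.4608% of Highfield Realty LP.
Direct interest in Highfield Realty LP: 32%.
Aggregating (R3): 5.64705% + 0.4608% + 32% = 38.10785%.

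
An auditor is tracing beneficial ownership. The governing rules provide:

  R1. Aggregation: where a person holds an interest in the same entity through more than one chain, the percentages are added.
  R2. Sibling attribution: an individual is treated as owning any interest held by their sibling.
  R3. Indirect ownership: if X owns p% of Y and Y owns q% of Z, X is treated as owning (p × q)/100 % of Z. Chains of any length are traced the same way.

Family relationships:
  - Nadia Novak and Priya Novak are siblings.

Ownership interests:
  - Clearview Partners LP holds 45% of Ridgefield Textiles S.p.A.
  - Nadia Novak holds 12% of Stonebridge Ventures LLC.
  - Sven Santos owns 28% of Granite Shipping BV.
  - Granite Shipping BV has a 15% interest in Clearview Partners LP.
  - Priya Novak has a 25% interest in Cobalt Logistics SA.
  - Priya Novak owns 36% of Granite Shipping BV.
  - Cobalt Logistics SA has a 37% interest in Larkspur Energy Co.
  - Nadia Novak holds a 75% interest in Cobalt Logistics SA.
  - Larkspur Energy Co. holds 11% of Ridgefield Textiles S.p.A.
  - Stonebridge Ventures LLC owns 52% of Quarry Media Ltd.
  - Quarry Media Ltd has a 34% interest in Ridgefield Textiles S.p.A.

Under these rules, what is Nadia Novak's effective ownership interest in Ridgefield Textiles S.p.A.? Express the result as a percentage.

8.6216%

By sibling attribution (R2), Nadia Novak is treated as also owning Priya Novak's interest in Cobalt Logistics SA, giving 75% + 25% = 100%.
By sibling attribution (R2), Nadia Novak is treated as owning Priya Novak's 36% interest in Granite Shipping BV.
Chain via Stonebridge Ventures LLC → Quarry Media Ltd (R3): 12% × 52% × 34% = 2.1216% of Ridgefield Textiles S.p.A.
Chain via Cobalt Logistics SA → Larkspur Energy Co. (R3): 100% × 37% × 11% = 4.07% of Ridgefield Textiles S.p.A.
Chain via Granite Shipping BV → Clearview Partners LP (R3): 36% × 15% × 45% = 2.43% of Ridgefield Textiles S.p.A.
Aggregating (R1): 2.1216% + 4.07% + 2.43% = 8.6216%.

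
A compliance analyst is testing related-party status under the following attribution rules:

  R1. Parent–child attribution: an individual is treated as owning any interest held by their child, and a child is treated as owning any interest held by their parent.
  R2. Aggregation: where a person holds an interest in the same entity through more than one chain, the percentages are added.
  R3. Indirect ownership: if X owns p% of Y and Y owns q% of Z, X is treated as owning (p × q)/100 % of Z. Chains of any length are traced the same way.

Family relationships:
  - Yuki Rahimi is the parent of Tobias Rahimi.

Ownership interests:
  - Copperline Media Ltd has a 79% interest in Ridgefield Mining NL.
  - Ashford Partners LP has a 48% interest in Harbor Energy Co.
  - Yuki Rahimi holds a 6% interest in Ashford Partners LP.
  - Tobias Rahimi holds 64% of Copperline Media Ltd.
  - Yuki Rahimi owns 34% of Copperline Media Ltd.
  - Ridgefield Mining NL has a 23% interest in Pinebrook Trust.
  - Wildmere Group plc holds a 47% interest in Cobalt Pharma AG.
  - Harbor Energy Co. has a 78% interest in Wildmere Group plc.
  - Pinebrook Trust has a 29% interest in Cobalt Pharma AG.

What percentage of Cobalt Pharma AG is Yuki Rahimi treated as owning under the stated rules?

6.219722%

By parent–child attribution (R1), Yuki Rahimi is treated as also owning Tobias Rahimi's interest in Copperline Media Ltd, giving 34% + 64% = 98%.
Chain via Ashford Partners LP → Harbor Energy Co. → Wildmere Group plc (R3): 6% × 48% × 78% × 47% = 1.055808% of Cobalt Pharma AG.
Chain via Copperline Media Ltd → Ridgefield Mining NL → Pinebrook Trust (R3): 98% × 79% × 23% × 29% = 5.163914% of Cobalt Pharma AG.
Aggregating (R2): 1.055808% + 5.163914% = 6.219722%.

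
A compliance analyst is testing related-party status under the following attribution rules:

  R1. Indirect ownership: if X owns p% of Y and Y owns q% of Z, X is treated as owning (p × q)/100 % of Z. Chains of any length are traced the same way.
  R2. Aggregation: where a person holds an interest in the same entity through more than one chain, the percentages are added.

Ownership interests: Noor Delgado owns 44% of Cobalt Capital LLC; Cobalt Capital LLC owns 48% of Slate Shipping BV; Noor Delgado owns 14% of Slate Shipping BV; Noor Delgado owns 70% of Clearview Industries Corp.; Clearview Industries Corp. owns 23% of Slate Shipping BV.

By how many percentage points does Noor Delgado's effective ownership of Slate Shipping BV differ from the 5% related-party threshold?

Chain via Clearview Industries Corp. (R1): 70% × 23% = 16.1% of Slate Shipping BV.
Chain via Cobalt Capital LLC (R1): 44% × 48% = 21.12% of Slate Shipping BV.
Direct interest in Slate Shipping BV: 14%.
Aggregating (R2): 16.1% + 21.12% + 14% = 51.22%.
51.22% exceeds the 5% threshold by 46.22 percentage points.

46.22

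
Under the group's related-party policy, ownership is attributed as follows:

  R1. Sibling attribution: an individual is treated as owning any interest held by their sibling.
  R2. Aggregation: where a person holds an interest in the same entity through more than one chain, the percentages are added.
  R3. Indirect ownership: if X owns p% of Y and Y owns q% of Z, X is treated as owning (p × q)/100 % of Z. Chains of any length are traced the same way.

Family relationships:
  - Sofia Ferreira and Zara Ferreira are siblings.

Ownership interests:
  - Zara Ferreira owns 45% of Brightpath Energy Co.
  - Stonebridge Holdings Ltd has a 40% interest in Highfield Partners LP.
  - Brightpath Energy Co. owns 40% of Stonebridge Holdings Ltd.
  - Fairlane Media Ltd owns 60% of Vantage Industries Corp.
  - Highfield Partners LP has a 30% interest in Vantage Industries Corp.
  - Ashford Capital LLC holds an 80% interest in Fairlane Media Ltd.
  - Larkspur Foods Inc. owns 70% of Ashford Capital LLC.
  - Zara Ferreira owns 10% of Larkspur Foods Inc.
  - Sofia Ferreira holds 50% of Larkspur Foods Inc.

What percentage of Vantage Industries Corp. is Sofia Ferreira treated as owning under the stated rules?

22.32%

By sibling attribution (R1), Sofia Ferreira is treated as also owning Zara Ferreira's interest in Larkspur Foods Inc, giving 50% + 10% = 60%.
By sibling attribution (R1), Sofia Ferreira is treated as owning Zara Ferreira's 45% interest in Brightpath Energy Co.
Chain via Larkspur Foods Inc. → Ashford Capital LLC → Fairlane Media Ltd (R3): 60% × 70% × 80% × 60% = 20.16% of Vantage Industries Corp.
Chain via Brightpath Energy Co. → Stonebridge Holdings Ltd → Highfield Partners LP (R3): 45% × 40% × 40% × 30% = 2.16% of Vantage Industries Corp.
Aggregating (R2): 20.16% + 2.16% = 22.32%.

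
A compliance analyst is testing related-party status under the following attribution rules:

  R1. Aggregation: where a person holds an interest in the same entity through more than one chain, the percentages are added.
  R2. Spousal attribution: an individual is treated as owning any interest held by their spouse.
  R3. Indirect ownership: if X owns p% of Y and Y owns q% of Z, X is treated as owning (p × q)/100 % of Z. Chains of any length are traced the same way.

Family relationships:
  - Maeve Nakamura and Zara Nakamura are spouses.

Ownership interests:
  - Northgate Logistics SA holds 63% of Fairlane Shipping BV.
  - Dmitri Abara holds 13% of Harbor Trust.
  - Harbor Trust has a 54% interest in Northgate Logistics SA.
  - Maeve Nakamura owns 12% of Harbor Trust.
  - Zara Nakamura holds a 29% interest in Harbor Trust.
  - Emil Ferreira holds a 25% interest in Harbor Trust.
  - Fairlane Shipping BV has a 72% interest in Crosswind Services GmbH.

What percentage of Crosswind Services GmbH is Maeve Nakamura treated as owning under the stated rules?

By spousal attribution (R2), Maeve Nakamura is treated as also owning Zara Nakamura's interest in Harbor Trust, giving 12% + 29% = 41%.
Chain via Harbor Trust → Northgate Logistics SA → Fairlane Shipping BV (R3): 41% × 54% × 63% × 72% = 10.042704% of Crosswind Services GmbH.

10.042704%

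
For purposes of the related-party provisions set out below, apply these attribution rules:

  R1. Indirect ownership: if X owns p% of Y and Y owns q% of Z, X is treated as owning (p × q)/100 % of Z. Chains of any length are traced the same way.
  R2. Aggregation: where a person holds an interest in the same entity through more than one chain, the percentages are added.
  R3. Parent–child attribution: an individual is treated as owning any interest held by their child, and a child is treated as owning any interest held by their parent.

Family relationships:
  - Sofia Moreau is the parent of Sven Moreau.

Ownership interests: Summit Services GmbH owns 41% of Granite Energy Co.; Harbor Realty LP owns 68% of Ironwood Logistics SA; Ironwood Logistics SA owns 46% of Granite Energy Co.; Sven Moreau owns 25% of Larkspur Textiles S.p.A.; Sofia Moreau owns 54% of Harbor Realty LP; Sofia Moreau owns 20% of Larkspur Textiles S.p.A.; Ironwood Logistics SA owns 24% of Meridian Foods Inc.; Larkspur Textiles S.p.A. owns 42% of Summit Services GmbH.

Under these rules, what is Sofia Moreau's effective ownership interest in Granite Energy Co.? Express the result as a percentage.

24.6402%

By parent–child attribution (R3), Sofia Moreau is treated as also owning Sven Moreau's interest in Larkspur Textiles S.p.A, giving 20% + 25% = 45%.
Chain via Larkspur Textiles S.p.A. → Summit Services GmbH (R1): 45% × 42% × 41% = 7.749% of Granite Energy Co.
Chain via Harbor Realty LP → Ironwood Logistics SA (R1): 54% × 68% × 46% = 16.8912% of Granite Energy Co.
Aggregating (R2): 7.749% + 16.8912% = 24.6402%.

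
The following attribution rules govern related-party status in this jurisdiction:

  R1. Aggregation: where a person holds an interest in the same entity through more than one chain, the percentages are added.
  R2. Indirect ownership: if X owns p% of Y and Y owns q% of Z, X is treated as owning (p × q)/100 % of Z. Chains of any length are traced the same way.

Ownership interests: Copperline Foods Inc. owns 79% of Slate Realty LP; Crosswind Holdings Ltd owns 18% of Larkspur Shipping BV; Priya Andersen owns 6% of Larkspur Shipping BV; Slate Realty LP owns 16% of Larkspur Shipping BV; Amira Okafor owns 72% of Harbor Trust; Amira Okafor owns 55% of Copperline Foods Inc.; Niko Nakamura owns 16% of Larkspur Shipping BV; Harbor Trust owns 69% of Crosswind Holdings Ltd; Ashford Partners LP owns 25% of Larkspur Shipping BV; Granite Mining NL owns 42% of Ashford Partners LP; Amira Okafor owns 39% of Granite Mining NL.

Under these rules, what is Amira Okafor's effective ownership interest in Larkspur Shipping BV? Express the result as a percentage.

19.9894%

Chain via Granite Mining NL → Ashford Partners LP (R2): 39% × 42% × 25% = 4.095% of Larkspur Shipping BV.
Chain via Copperline Foods Inc. → Slate Realty LP (R2): 55% × 79% × 16% = 6.952% of Larkspur Shipping BV.
Chain via Harbor Trust → Crosswind Holdings Ltd (R2): 72% × 69% × 18% = 8.9424% of Larkspur Shipping BV.
Aggregating (R1): 4.095% + 6.952% + 8.9424% = 19.9894%.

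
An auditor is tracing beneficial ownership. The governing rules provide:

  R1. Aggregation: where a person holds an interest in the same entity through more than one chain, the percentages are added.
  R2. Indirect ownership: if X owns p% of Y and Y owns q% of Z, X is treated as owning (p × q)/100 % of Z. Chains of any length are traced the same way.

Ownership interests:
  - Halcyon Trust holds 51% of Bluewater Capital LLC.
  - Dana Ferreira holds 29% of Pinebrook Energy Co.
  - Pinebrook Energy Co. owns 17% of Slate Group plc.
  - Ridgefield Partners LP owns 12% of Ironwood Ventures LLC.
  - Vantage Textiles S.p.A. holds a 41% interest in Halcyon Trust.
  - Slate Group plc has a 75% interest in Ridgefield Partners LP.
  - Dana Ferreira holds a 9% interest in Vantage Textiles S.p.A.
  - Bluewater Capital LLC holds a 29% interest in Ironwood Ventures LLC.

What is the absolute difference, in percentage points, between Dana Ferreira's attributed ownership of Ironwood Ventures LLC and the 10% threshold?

Chain via Pinebrook Energy Co. → Slate Group plc → Ridgefield Partners LP (R2): 29% × 17% × 75% × 12% = 0.4437% of Ironwood Ventures LLC.
Chain via Vantage Textiles S.p.A. → Halcyon Trust → Bluewater Capital LLC (R2): 9% × 41% × 51% × 29% = 0.545751% of Ironwood Ventures LLC.
Aggregating (R1): 0.4437% + 0.545751% = 0.989451%.
0.989451% falls short of the 10% threshold by 9.010549 percentage points.

9.010549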